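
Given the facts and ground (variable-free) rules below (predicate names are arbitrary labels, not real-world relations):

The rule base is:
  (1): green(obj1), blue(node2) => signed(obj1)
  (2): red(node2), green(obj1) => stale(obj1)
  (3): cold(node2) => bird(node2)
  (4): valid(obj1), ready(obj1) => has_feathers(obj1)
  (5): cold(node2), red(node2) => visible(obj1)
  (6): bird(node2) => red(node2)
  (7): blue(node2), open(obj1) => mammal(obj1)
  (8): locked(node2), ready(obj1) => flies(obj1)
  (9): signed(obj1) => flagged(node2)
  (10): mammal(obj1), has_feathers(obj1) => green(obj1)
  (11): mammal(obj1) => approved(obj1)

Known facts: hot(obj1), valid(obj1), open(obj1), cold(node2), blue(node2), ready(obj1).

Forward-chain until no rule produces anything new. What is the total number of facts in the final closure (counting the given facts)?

16

Round 1 — (3), (4), (7), derive bird(node2), has_feathers(obj1), mammal(obj1).
Round 2 — (6), (10), (11), derive red(node2), green(obj1), approved(obj1).
Round 3 — (1), (2), (5), derive signed(obj1), stale(obj1), visible(obj1).
Round 4 — (9), derive flagged(node2).
Closure: {approved(obj1), bird(node2), blue(node2), cold(node2), flagged(node2), green(obj1), has_feathers(obj1), hot(obj1), mammal(obj1), open(obj1), ready(obj1), red(node2), signed(obj1), stale(obj1), valid(obj1), visible(obj1)} — 16 facts.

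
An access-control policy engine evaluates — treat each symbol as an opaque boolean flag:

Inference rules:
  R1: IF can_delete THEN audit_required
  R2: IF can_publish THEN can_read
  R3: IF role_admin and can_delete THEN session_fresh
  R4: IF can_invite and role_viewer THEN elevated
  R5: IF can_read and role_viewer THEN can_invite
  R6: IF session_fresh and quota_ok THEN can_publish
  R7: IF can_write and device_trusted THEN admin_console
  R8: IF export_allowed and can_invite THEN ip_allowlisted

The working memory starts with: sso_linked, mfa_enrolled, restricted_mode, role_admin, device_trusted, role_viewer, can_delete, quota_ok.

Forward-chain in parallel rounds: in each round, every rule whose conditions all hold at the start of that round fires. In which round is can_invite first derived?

4

Round 1 — R1, R3, derive audit_required, session_fresh.
Round 2 — R6, derive can_publish.
Round 3 — R2, derive can_read.
Round 4 — R5, derive can_invite.
can_invite first appears in round 4.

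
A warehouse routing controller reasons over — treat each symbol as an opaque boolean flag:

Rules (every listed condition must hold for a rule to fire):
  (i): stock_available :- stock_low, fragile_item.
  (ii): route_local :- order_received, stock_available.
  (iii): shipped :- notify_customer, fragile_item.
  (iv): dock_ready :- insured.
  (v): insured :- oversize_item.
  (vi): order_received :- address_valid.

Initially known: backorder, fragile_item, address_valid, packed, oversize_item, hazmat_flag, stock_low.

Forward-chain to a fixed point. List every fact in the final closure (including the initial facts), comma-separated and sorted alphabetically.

address_valid, backorder, dock_ready, fragile_item, hazmat_flag, insured, order_received, oversize_item, packed, route_local, stock_available, stock_low

Round 1 — (i), (v), (vi), derive stock_available, insured, order_received.
Round 2 — (ii), (iv), derive route_local, dock_ready.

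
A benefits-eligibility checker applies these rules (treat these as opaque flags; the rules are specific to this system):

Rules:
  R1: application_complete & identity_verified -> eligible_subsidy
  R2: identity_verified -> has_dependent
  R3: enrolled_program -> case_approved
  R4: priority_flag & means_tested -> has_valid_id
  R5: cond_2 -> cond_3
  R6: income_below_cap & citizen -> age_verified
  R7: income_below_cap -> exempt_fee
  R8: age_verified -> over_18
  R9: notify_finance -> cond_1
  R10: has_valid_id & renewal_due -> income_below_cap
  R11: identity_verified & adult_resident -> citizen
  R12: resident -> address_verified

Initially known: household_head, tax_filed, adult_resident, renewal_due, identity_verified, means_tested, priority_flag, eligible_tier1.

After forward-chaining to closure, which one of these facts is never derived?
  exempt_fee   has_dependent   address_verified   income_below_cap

[1] R2 [identity_verified -> has_dependent]; R4 [priority_flag & means_tested -> has_valid_id]; R11 [identity_verified & adult_resident -> citizen]. ⇒ new: has_dependent, has_valid_id, citizen.
[2] R10 [has_valid_id & renewal_due -> income_below_cap]. ⇒ new: income_below_cap.
[3] R6 [income_below_cap & citizen -> age_verified]; R7 [income_below_cap -> exempt_fee]. ⇒ new: age_verified, exempt_fee.
[4] R8 [age_verified -> over_18]. ⇒ new: over_18.
Derived: exempt_fee (round 3), income_below_cap (round 2), has_dependent (round 1). address_verified never appears in any round.

address_verified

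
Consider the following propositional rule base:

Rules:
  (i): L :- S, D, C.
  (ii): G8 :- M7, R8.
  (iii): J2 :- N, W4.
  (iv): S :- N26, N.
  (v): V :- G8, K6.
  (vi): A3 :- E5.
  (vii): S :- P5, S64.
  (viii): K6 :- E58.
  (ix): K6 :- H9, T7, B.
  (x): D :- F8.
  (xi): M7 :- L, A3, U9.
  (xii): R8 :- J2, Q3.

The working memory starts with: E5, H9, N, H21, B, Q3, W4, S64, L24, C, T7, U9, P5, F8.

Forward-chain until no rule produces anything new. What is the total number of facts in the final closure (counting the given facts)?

[1] (iii) [J2 :- N, W4.]; (vi) [A3 :- E5.]; (vii) [S :- P5, S64.]; (ix) [K6 :- H9, T7, B.]; (x) [D :- F8.]. ⇒ new: J2, A3, S, K6, D.
[2] (i) [L :- S, D, C.]; (xii) [R8 :- J2, Q3.]. ⇒ new: L, R8.
[3] (xi) [M7 :- L, A3, U9.]. ⇒ new: M7.
[4] (ii) [G8 :- M7, R8.]. ⇒ new: G8.
[5] (v) [V :- G8, K6.]. ⇒ new: V.
Closure: {A3, B, C, D, E5, F8, G8, H21, H9, J2, K6, L, L24, M7, N, P5, Q3, R8, S, S64, T7, U9, V, W4} — 24 facts.

24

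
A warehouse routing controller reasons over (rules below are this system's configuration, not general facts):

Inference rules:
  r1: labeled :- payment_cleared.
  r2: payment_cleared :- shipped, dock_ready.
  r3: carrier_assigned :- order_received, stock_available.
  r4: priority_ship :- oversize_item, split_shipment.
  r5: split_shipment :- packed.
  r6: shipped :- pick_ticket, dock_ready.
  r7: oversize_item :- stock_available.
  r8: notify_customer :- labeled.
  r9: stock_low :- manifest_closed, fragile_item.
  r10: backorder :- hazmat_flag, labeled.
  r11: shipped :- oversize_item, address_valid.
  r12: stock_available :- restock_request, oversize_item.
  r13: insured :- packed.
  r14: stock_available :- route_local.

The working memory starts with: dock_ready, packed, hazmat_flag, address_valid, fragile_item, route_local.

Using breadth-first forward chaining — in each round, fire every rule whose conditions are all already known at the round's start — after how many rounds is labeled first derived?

5

Round 1: r5 [split_shipment :- packed.]; r13 [insured :- packed.]; r14 [stock_available :- route_local.]. Adds split_shipment, insured, stock_available.
Round 2: r7 [oversize_item :- stock_available.]. Adds oversize_item.
Round 3: r4 [priority_ship :- oversize_item, split_shipment.]; r11 [shipped :- oversize_item, address_valid.]. Adds priority_ship, shipped.
Round 4: r2 [payment_cleared :- shipped, dock_ready.]. Adds payment_cleared.
Round 5: r1 [labeled :- payment_cleared.]. Adds labeled.
labeled first appears in round 5.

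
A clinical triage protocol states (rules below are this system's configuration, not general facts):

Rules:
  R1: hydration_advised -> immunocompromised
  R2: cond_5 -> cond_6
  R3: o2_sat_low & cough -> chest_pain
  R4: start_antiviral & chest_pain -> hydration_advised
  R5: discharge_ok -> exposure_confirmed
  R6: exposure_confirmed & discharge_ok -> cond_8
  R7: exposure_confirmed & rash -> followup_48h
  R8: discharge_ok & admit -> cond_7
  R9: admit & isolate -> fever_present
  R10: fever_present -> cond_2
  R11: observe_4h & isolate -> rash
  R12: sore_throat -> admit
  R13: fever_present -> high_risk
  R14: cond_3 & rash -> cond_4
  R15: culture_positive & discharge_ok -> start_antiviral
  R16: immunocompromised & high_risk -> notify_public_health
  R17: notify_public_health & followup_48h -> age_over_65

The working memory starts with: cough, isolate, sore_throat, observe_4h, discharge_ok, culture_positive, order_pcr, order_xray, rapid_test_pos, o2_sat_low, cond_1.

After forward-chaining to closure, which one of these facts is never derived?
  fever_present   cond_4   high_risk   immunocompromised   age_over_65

Round 1 fires R3, R5, R11, R12, R15, giving chest_pain, exposure_confirmed, rash, admit, start_antiviral.
Round 2 fires R4, R6, R7, R8, R9, giving hydration_advised, cond_8, followup_48h, cond_7, fever_present.
Round 3 fires R1, R10, R13, giving immunocompromised, cond_2, high_risk.
Round 4 fires R16, giving notify_public_health.
Round 5 fires R17, giving age_over_65.
Derived: high_risk (round 3), age_over_65 (round 5), immunocompromised (round 3), fever_present (round 2). cond_4 never appears in any round.

cond_4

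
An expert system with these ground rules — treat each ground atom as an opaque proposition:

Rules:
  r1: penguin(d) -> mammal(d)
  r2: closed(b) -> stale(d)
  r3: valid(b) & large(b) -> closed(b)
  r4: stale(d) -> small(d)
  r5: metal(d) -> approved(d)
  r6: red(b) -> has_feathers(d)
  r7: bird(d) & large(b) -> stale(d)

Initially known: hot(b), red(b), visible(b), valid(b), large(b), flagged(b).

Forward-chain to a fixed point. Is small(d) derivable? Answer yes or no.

yes

Round 1 — r3, r6, derive closed(b), has_feathers(d).
Round 2 — r2, derive stale(d).
Round 3 — r4, derive small(d).
small(d) appears in round 3, so it is derivable.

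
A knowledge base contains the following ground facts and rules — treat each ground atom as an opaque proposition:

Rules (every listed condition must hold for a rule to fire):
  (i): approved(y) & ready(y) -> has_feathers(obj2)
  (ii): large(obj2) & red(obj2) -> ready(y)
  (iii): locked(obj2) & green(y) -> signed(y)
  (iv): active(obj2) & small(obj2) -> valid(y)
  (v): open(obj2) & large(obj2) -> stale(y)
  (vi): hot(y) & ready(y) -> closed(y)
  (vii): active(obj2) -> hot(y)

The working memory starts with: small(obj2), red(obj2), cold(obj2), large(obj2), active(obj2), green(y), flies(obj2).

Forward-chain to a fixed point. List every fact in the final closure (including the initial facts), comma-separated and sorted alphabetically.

Round 1 fires (ii), (iv), (vii), giving ready(y), valid(y), hot(y).
Round 2 fires (vi), giving closed(y).

active(obj2), closed(y), cold(obj2), flies(obj2), green(y), hot(y), large(obj2), ready(y), red(obj2), small(obj2), valid(y)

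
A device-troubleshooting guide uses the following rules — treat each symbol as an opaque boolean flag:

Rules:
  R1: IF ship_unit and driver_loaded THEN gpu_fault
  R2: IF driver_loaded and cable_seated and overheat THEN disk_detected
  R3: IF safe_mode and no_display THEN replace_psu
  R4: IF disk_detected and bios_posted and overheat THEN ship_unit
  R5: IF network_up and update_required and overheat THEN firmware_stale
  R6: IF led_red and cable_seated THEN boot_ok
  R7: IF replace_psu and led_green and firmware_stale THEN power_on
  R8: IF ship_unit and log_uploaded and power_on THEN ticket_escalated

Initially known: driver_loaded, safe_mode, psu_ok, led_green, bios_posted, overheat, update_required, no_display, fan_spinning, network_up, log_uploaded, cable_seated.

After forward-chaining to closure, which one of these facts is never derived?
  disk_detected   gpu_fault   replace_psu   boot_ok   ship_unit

boot_ok

Round 1: R2 [IF driver_loaded and cable_seated and overheat THEN disk_detected]; R3 [IF safe_mode and no_display THEN replace_psu]; R5 [IF network_up and update_required and overheat THEN firmware_stale]. New: disk_detected, replace_psu, firmware_stale.
Round 2: R4 [IF disk_detected and bios_posted and overheat THEN ship_unit]; R7 [IF replace_psu and led_green and firmware_stale THEN power_on]. New: ship_unit, power_on.
Round 3: R1 [IF ship_unit and driver_loaded THEN gpu_fault]; R8 [IF ship_unit and log_uploaded and power_on THEN ticket_escalated]. New: gpu_fault, ticket_escalated.
Derived: ship_unit (round 2), disk_detected (round 1), replace_psu (round 1), gpu_fault (round 3). boot_ok never appears in any round.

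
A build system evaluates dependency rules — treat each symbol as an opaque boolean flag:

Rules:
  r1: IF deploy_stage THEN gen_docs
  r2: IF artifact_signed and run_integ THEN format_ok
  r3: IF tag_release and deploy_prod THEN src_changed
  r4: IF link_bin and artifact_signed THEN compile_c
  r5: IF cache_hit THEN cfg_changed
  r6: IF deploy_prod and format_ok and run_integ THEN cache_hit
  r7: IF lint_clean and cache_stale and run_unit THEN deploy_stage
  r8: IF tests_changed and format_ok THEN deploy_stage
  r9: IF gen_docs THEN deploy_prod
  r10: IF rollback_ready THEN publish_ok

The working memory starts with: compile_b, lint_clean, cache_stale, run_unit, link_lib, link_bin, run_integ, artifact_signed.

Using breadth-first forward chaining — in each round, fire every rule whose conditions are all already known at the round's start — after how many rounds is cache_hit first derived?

4

[1] r2 [IF artifact_signed and run_integ THEN format_ok]; r4 [IF link_bin and artifact_signed THEN compile_c]; r7 [IF lint_clean and cache_stale and run_unit THEN deploy_stage]. ⇒ new: format_ok, compile_c, deploy_stage.
[2] r1 [IF deploy_stage THEN gen_docs]. ⇒ new: gen_docs.
[3] r9 [IF gen_docs THEN deploy_prod]. ⇒ new: deploy_prod.
[4] r6 [IF deploy_prod and format_ok and run_integ THEN cache_hit]. ⇒ new: cache_hit.
cache_hit first appears in round 4.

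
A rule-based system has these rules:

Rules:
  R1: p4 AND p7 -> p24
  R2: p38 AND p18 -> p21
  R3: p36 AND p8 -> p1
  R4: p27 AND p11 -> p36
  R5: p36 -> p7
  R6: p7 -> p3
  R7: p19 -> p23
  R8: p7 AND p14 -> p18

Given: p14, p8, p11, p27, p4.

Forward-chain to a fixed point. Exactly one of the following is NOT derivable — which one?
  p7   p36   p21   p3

Round 1 fires R4, giving p36.
Round 2 fires R3, R5, giving p1, p7.
Round 3 fires R1, R6, R8, giving p24, p3, p18.
Derived: p3 (round 3), p7 (round 2), p36 (round 1). p21 never appears in any round.

p21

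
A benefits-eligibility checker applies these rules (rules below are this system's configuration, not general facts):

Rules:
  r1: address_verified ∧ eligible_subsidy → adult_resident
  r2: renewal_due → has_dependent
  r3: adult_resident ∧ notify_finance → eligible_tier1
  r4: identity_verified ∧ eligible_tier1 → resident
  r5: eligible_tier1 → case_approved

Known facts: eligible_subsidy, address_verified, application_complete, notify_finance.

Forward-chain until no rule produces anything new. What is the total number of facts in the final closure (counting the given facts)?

7

Round 1 fires r1, giving adult_resident.
Round 2 fires r3, giving eligible_tier1.
Round 3 fires r5, giving case_approved.
Closure: {address_verified, adult_resident, application_complete, case_approved, eligible_subsidy, eligible_tier1, notify_finance} — 7 facts.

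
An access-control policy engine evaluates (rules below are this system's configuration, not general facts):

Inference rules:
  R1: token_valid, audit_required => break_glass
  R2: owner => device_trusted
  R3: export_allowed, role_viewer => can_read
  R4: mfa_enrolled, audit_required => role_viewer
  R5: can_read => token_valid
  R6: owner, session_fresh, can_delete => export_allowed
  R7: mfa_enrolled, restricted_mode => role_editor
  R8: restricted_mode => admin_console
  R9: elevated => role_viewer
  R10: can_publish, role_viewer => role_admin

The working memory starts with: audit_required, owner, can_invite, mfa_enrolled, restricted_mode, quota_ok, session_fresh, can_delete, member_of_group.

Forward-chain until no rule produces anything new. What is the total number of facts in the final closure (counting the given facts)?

17

Round 1 — R2, R4, R6, R7, R8, derive device_trusted, role_viewer, export_allowed, role_editor, admin_console.
Round 2 — R3, derive can_read.
Round 3 — R5, derive token_valid.
Round 4 — R1, derive break_glass.
Closure: {admin_console, audit_required, break_glass, can_delete, can_invite, can_read, device_trusted, export_allowed, member_of_group, mfa_enrolled, owner, quota_ok, restricted_mode, role_editor, role_viewer, session_fresh, token_valid} — 17 facts.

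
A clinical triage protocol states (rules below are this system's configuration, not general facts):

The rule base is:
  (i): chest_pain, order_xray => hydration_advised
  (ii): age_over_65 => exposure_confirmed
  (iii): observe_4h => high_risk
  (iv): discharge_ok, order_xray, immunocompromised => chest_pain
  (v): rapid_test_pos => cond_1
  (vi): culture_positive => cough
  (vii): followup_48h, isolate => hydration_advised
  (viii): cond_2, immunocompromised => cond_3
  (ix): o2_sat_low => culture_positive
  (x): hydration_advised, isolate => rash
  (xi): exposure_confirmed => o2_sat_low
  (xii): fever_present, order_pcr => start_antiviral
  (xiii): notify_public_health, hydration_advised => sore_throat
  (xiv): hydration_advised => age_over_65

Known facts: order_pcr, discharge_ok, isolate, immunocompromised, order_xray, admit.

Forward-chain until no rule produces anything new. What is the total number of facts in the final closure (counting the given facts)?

14

[1] (iv) [discharge_ok, order_xray, immunocompromised => chest_pain]. ⇒ new: chest_pain.
[2] (i) [chest_pain, order_xray => hydration_advised]. ⇒ new: hydration_advised.
[3] (x) [hydration_advised, isolate => rash]; (xiv) [hydration_advised => age_over_65]. ⇒ new: rash, age_over_65.
[4] (ii) [age_over_65 => exposure_confirmed]. ⇒ new: exposure_confirmed.
[5] (xi) [exposure_confirmed => o2_sat_low]. ⇒ new: o2_sat_low.
[6] (ix) [o2_sat_low => culture_positive]. ⇒ new: culture_positive.
[7] (vi) [culture_positive => cough]. ⇒ new: cough.
Closure: {admit, age_over_65, chest_pain, cough, culture_positive, discharge_ok, exposure_confirmed, hydration_advised, immunocompromised, isolate, o2_sat_low, order_pcr, order_xray, rash} — 14 facts.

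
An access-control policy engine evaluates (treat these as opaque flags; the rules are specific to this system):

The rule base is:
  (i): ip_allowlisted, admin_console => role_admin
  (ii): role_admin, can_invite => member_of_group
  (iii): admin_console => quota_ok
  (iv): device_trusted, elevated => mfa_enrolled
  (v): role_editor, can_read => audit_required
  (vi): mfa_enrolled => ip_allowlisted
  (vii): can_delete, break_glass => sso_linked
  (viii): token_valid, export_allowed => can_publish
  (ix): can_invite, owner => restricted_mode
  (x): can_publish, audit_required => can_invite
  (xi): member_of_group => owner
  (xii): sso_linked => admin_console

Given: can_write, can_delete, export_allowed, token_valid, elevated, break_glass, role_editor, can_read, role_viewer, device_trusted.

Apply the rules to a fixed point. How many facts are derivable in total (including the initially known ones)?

22

Round 1: (iv) [device_trusted, elevated => mfa_enrolled]; (v) [role_editor, can_read => audit_required]; (vii) [can_delete, break_glass => sso_linked]; (viii) [token_valid, export_allowed => can_publish]. New: mfa_enrolled, audit_required, sso_linked, can_publish.
Round 2: (vi) [mfa_enrolled => ip_allowlisted]; (x) [can_publish, audit_required => can_invite]; (xii) [sso_linked => admin_console]. New: ip_allowlisted, can_invite, admin_console.
Round 3: (i) [ip_allowlisted, admin_console => role_admin]; (iii) [admin_console => quota_ok]. New: role_admin, quota_ok.
Round 4: (ii) [role_admin, can_invite => member_of_group]. New: member_of_group.
Round 5: (xi) [member_of_group => owner]. New: owner.
Round 6: (ix) [can_invite, owner => restricted_mode]. New: restricted_mode.
Closure: {admin_console, audit_required, break_glass, can_delete, can_invite, can_publish, can_read, can_write, device_trusted, elevated, export_allowed, ip_allowlisted, member_of_group, mfa_enrolled, owner, quota_ok, restricted_mode, role_admin, role_editor, role_viewer, sso_linked, token_valid} — 22 facts.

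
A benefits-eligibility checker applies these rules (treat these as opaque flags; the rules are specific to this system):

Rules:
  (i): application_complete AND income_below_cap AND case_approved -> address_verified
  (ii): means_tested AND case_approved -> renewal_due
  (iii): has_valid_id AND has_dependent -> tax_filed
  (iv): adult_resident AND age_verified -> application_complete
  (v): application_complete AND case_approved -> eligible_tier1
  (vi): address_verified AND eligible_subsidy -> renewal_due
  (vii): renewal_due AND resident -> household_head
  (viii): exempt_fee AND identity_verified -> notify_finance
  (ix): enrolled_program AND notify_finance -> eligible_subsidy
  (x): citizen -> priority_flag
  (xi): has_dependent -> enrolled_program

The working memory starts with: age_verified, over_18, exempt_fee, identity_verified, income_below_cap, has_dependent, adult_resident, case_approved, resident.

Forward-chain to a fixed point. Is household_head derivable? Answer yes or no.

yes

Round 1 fires (iv), (viii), (xi), giving application_complete, notify_finance, enrolled_program.
Round 2 fires (i), (v), (ix), giving address_verified, eligible_tier1, eligible_subsidy.
Round 3 fires (vi), giving renewal_due.
Round 4 fires (vii), giving household_head.
household_head appears in round 4, so it is derivable.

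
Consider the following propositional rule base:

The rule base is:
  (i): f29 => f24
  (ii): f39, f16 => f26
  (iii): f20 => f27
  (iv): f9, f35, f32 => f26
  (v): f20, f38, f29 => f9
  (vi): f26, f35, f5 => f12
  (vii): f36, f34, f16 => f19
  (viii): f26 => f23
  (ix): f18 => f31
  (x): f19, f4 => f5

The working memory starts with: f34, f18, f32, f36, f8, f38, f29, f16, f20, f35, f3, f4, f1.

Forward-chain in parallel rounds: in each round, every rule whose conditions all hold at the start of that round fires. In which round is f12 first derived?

3

[1] (i) [f29 => f24]; (iii) [f20 => f27]; (v) [f20, f38, f29 => f9]; (vii) [f36, f34, f16 => f19]; (ix) [f18 => f31]. ⇒ new: f24, f27, f9, f19, f31.
[2] (iv) [f9, f35, f32 => f26]; (x) [f19, f4 => f5]. ⇒ new: f26, f5.
[3] (vi) [f26, f35, f5 => f12]; (viii) [f26 => f23]. ⇒ new: f12, f23.
f12 first appears in round 3.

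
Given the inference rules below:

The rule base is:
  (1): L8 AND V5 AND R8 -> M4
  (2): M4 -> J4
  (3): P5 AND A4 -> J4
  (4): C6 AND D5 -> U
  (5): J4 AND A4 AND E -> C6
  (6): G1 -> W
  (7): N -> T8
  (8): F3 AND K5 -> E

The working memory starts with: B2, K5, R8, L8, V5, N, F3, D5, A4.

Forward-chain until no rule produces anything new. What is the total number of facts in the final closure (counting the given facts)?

[1] (1) [L8 AND V5 AND R8 -> M4]; (7) [N -> T8]; (8) [F3 AND K5 -> E]. ⇒ new: M4, T8, E.
[2] (2) [M4 -> J4]. ⇒ new: J4.
[3] (5) [J4 AND A4 AND E -> C6]. ⇒ new: C6.
[4] (4) [C6 AND D5 -> U]. ⇒ new: U.
Closure: {A4, B2, C6, D5, E, F3, J4, K5, L8, M4, N, R8, T8, U, V5} — 15 facts.

15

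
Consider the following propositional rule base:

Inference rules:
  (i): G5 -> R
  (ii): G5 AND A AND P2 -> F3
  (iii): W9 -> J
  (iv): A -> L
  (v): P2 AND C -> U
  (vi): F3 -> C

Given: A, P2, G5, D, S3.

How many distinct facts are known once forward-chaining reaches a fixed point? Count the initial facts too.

Round 1 fires (i), (ii), (iv), giving R, F3, L.
Round 2 fires (vi), giving C.
Round 3 fires (v), giving U.
Closure: {A, C, D, F3, G5, L, P2, R, S3, U} — 10 facts.

10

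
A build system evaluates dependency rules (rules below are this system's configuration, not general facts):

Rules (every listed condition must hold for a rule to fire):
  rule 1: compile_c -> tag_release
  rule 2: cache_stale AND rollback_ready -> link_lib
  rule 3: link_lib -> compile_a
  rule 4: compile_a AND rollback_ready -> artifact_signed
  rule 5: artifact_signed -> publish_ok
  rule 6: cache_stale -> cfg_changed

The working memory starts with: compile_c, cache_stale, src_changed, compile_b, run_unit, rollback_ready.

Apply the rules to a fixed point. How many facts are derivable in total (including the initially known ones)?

12

Round 1: rule 1 [compile_c -> tag_release]; rule 2 [cache_stale AND rollback_ready -> link_lib]; rule 6 [cache_stale -> cfg_changed]. Adds tag_release, link_lib, cfg_changed.
Round 2: rule 3 [link_lib -> compile_a]. Adds compile_a.
Round 3: rule 4 [compile_a AND rollback_ready -> artifact_signed]. Adds artifact_signed.
Round 4: rule 5 [artifact_signed -> publish_ok]. Adds publish_ok.
Closure: {artifact_signed, cache_stale, cfg_changed, compile_a, compile_b, compile_c, link_lib, publish_ok, rollback_ready, run_unit, src_changed, tag_release} — 12 facts.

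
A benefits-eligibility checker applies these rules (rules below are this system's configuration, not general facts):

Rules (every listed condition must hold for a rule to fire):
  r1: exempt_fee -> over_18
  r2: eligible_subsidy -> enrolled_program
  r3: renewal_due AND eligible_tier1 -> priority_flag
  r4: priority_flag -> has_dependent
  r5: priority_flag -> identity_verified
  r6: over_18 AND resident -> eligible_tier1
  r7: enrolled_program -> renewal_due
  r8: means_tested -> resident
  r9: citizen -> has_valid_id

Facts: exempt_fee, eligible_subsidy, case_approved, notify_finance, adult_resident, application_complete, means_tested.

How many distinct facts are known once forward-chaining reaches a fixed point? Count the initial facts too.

15

Round 1: r1 [exempt_fee -> over_18]; r2 [eligible_subsidy -> enrolled_program]; r8 [means_tested -> resident]. Adds over_18, enrolled_program, resident.
Round 2: r6 [over_18 AND resident -> eligible_tier1]; r7 [enrolled_program -> renewal_due]. Adds eligible_tier1, renewal_due.
Round 3: r3 [renewal_due AND eligible_tier1 -> priority_flag]. Adds priority_flag.
Round 4: r4 [priority_flag -> has_dependent]; r5 [priority_flag -> identity_verified]. Adds has_dependent, identity_verified.
Closure: {adult_resident, application_complete, case_approved, eligible_subsidy, eligible_tier1, enrolled_program, exempt_fee, has_dependent, identity_verified, means_tested, notify_finance, over_18, priority_flag, renewal_due, resident} — 15 facts.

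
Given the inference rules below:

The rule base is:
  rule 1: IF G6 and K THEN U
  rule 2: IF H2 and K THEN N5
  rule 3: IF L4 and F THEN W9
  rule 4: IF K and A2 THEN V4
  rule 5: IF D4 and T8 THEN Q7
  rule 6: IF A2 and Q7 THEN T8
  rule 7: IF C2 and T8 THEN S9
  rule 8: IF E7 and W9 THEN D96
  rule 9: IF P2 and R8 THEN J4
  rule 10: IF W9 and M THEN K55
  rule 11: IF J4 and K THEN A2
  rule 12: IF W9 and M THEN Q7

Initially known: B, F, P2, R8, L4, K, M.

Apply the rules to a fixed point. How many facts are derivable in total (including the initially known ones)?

Round 1: rule 3 [IF L4 and F THEN W9]; rule 9 [IF P2 and R8 THEN J4]. New: W9, J4.
Round 2: rule 10 [IF W9 and M THEN K55]; rule 11 [IF J4 and K THEN A2]; rule 12 [IF W9 and M THEN Q7]. New: K55, A2, Q7.
Round 3: rule 4 [IF K and A2 THEN V4]; rule 6 [IF A2 and Q7 THEN T8]. New: V4, T8.
Closure: {A2, B, F, J4, K, K55, L4, M, P2, Q7, R8, T8, V4, W9} — 14 facts.

14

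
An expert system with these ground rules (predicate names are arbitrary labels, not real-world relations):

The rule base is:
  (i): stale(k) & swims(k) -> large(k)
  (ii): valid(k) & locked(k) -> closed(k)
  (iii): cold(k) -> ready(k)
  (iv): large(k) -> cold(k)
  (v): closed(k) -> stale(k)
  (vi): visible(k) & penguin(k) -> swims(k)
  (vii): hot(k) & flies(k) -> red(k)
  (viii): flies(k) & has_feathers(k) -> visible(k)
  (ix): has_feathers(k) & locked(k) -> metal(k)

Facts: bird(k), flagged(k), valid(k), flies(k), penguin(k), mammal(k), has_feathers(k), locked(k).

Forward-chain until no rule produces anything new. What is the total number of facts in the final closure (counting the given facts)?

Round 1 — (ii), (viii), (ix), derive closed(k), visible(k), metal(k).
Round 2 — (v), (vi), derive stale(k), swims(k).
Round 3 — (i), derive large(k).
Round 4 — (iv), derive cold(k).
Round 5 — (iii), derive ready(k).
Closure: {bird(k), closed(k), cold(k), flagged(k), flies(k), has_feathers(k), large(k), locked(k), mammal(k), metal(k), penguin(k), ready(k), stale(k), swims(k), valid(k), visible(k)} — 16 facts.

16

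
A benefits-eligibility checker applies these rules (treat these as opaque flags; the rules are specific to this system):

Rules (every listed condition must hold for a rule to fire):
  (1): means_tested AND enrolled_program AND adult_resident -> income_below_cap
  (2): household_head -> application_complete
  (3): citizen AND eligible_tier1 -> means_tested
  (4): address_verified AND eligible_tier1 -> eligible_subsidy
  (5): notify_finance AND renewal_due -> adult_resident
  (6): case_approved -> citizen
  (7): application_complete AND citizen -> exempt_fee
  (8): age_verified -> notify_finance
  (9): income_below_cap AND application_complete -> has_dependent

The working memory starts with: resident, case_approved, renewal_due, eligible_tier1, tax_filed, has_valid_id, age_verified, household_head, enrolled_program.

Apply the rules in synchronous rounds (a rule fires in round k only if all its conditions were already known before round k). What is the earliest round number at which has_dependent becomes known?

[1] (2) [household_head -> application_complete]; (6) [case_approved -> citizen]; (8) [age_verified -> notify_finance]. ⇒ new: application_complete, citizen, notify_finance.
[2] (3) [citizen AND eligible_tier1 -> means_tested]; (5) [notify_finance AND renewal_due -> adult_resident]; (7) [application_complete AND citizen -> exempt_fee]. ⇒ new: means_tested, adult_resident, exempt_fee.
[3] (1) [means_tested AND enrolled_program AND adult_resident -> income_below_cap]. ⇒ new: income_below_cap.
[4] (9) [income_below_cap AND application_complete -> has_dependent]. ⇒ new: has_dependent.
has_dependent first appears in round 4.

4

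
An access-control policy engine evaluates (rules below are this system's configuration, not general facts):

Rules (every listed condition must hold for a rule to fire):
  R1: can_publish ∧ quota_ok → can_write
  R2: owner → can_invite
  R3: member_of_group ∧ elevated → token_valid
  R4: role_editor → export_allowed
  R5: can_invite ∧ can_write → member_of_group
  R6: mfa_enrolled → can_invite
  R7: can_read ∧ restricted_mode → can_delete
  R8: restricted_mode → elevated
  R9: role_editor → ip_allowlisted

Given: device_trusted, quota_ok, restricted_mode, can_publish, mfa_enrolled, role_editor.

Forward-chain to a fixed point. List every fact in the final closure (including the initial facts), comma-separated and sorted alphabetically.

[1] R1 [can_publish ∧ quota_ok → can_write]; R4 [role_editor → export_allowed]; R6 [mfa_enrolled → can_invite]; R8 [restricted_mode → elevated]; R9 [role_editor → ip_allowlisted]. ⇒ new: can_write, export_allowed, can_invite, elevated, ip_allowlisted.
[2] R5 [can_invite ∧ can_write → member_of_group]. ⇒ new: member_of_group.
[3] R3 [member_of_group ∧ elevated → token_valid]. ⇒ new: token_valid.

can_invite, can_publish, can_write, device_trusted, elevated, export_allowed, ip_allowlisted, member_of_group, mfa_enrolled, quota_ok, restricted_mode, role_editor, token_valid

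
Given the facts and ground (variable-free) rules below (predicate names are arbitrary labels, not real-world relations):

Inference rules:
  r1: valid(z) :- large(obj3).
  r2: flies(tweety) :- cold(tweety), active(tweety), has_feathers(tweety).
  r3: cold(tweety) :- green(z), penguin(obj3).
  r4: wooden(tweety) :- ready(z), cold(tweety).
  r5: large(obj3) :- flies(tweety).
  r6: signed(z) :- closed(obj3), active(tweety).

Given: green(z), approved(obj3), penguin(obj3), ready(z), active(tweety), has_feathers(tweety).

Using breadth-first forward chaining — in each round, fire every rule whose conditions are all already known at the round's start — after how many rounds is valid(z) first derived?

Round 1: r3 [cold(tweety) :- green(z), penguin(obj3).]. Adds cold(tweety).
Round 2: r2 [flies(tweety) :- cold(tweety), active(tweety), has_feathers(tweety).]; r4 [wooden(tweety) :- ready(z), cold(tweety).]. Adds flies(tweety), wooden(tweety).
Round 3: r5 [large(obj3) :- flies(tweety).]. Adds large(obj3).
Round 4: r1 [valid(z) :- large(obj3).]. Adds valid(z).
valid(z) first appears in round 4.

4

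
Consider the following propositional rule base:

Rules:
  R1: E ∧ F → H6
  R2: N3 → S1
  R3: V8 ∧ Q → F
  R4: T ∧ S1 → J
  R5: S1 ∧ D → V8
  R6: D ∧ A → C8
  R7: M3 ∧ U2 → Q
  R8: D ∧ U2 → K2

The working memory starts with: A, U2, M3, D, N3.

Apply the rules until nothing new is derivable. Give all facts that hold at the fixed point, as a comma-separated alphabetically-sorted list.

A, C8, D, F, K2, M3, N3, Q, S1, U2, V8

Round 1: R2 [N3 → S1]; R6 [D ∧ A → C8]; R7 [M3 ∧ U2 → Q]; R8 [D ∧ U2 → K2]. New: S1, C8, Q, K2.
Round 2: R5 [S1 ∧ D → V8]. New: V8.
Round 3: R3 [V8 ∧ Q → F]. New: F.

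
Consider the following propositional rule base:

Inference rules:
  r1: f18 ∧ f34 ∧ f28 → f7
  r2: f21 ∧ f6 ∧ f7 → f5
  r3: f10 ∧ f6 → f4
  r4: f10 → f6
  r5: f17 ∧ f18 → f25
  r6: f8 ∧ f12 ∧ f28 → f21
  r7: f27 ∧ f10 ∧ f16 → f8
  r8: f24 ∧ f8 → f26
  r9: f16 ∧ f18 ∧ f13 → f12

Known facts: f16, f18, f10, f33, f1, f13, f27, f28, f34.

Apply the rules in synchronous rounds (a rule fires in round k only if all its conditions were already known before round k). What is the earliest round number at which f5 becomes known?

3

Round 1 — r1, r4, r7, r9, derive f7, f6, f8, f12.
Round 2 — r3, r6, derive f4, f21.
Round 3 — r2, derive f5.
f5 first appears in round 3.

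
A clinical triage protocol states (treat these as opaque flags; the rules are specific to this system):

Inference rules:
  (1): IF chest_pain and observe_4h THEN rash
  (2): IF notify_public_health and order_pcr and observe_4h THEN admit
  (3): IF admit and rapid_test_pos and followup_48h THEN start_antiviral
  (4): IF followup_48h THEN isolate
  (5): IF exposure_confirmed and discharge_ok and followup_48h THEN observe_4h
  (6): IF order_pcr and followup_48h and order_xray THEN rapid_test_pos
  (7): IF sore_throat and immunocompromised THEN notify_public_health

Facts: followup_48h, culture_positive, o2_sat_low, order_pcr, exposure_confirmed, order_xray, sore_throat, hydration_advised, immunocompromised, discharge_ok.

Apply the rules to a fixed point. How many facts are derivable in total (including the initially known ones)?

Round 1 fires (4), (5), (6), (7), giving isolate, observe_4h, rapid_test_pos, notify_public_health.
Round 2 fires (2), giving admit.
Round 3 fires (3), giving start_antiviral.
Closure: {admit, culture_positive, discharge_ok, exposure_confirmed, followup_48h, hydration_advised, immunocompromised, isolate, notify_public_health, o2_sat_low, observe_4h, order_pcr, order_xray, rapid_test_pos, sore_throat, start_antiviral} — 16 facts.

16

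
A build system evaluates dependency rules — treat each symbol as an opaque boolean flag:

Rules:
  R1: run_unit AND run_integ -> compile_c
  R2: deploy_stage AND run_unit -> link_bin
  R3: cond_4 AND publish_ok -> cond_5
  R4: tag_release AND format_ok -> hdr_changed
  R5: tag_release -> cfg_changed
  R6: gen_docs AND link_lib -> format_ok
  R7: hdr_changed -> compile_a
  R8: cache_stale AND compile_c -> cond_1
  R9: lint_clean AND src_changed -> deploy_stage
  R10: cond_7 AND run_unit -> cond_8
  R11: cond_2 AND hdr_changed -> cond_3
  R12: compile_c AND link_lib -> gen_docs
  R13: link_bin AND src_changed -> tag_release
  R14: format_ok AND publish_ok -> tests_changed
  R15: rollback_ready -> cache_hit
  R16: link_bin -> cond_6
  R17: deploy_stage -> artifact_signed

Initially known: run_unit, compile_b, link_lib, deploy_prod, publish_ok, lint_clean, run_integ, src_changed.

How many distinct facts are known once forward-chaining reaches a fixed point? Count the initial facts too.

20

Round 1 — R1, R9, derive compile_c, deploy_stage.
Round 2 — R2, R12, R17, derive link_bin, gen_docs, artifact_signed.
Round 3 — R6, R13, R16, derive format_ok, tag_release, cond_6.
Round 4 — R4, R5, R14, derive hdr_changed, cfg_changed, tests_changed.
Round 5 — R7, derive compile_a.
Closure: {artifact_signed, cfg_changed, compile_a, compile_b, compile_c, cond_6, deploy_prod, deploy_stage, format_ok, gen_docs, hdr_changed, link_bin, link_lib, lint_clean, publish_ok, run_integ, run_unit, src_changed, tag_release, tests_changed} — 20 facts.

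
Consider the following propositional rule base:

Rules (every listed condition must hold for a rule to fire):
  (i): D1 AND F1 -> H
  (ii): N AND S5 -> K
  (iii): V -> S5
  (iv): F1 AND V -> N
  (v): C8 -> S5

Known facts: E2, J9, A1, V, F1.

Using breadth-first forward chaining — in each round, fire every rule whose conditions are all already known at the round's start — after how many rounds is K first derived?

Round 1 fires (iii), (iv), giving S5, N.
Round 2 fires (ii), giving K.
K first appears in round 2.

2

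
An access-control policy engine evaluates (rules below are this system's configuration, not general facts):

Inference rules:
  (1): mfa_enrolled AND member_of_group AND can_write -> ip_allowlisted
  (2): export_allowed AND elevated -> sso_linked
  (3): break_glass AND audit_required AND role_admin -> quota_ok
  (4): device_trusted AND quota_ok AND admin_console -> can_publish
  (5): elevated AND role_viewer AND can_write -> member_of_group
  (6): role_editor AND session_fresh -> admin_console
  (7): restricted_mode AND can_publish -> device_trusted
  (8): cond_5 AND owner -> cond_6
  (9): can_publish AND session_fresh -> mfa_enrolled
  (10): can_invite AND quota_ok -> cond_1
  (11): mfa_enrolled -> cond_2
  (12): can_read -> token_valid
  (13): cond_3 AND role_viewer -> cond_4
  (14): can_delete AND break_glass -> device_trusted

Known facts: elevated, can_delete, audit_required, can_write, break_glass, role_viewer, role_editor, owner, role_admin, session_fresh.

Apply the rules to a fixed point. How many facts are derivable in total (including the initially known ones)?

Round 1: (3) [break_glass AND audit_required AND role_admin -> quota_ok]; (5) [elevated AND role_viewer AND can_write -> member_of_group]; (6) [role_editor AND session_fresh -> admin_console]; (14) [can_delete AND break_glass -> device_trusted]. Adds quota_ok, member_of_group, admin_console, device_trusted.
Round 2: (4) [device_trusted AND quota_ok AND admin_console -> can_publish]. Adds can_publish.
Round 3: (9) [can_publish AND session_fresh -> mfa_enrolled]. Adds mfa_enrolled.
Round 4: (1) [mfa_enrolled AND member_of_group AND can_write -> ip_allowlisted]; (11) [mfa_enrolled -> cond_2]. Adds ip_allowlisted, cond_2.
Closure: {admin_console, audit_required, break_glass, can_delete, can_publish, can_write, cond_2, device_trusted, elevated, ip_allowlisted, member_of_group, mfa_enrolled, owner, quota_ok, role_admin, role_editor, role_viewer, session_fresh} — 18 facts.

18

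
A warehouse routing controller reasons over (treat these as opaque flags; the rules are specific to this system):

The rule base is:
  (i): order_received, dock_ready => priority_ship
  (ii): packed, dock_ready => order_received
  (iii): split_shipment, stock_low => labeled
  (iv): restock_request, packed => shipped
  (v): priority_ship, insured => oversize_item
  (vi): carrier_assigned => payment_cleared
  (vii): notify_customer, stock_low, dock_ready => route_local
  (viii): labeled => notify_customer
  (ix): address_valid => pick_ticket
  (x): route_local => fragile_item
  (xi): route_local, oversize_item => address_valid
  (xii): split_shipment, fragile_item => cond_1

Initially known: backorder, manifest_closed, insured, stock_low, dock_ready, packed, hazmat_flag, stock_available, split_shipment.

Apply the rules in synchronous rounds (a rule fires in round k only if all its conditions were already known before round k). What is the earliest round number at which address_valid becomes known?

4

[1] (ii) [packed, dock_ready => order_received]; (iii) [split_shipment, stock_low => labeled]. ⇒ new: order_received, labeled.
[2] (i) [order_received, dock_ready => priority_ship]; (viii) [labeled => notify_customer]. ⇒ new: priority_ship, notify_customer.
[3] (v) [priority_ship, insured => oversize_item]; (vii) [notify_customer, stock_low, dock_ready => route_local]. ⇒ new: oversize_item, route_local.
[4] (x) [route_local => fragile_item]; (xi) [route_local, oversize_item => address_valid]. ⇒ new: fragile_item, address_valid.
address_valid first appears in round 4.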